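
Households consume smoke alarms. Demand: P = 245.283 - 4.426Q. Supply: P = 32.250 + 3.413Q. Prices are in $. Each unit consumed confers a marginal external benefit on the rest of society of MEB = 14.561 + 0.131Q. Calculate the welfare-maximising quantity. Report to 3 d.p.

Social marginal benefit = demand + MEB = 259.844 - 4.295Q.
Set SMB = MC: 259.844 - 4.295Q = 32.250 + 3.413Q → Q* = 29.5270.

Q* = 29.527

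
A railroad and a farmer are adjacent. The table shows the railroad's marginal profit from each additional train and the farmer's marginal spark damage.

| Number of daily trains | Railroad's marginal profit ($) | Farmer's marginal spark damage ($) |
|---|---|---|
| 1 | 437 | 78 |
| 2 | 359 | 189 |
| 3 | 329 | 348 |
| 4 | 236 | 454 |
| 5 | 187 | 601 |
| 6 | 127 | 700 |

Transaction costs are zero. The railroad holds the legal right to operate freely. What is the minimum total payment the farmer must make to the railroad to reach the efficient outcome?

Left alone the railroad would choose level 6 (marginal profit stays positive).
Efficient level: k* = 2 (marginal profit ≥ marginal spark damage through 2).
The farmer must at least cover the railroad's forgone profit from cutting 6→2: 329 + 236 + 187 + 127 = 879.

$879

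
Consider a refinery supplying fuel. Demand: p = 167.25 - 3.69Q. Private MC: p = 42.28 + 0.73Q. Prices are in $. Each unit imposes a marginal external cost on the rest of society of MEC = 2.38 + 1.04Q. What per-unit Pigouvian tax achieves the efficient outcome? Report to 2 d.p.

Social marginal cost = private MC + MEC = 44.66 + 1.77Q.
Set SMC = demand: 44.66 + 1.77Q = 167.25 - 3.69Q → Q* = 22.4524.
The Pigouvian tax equals MEC at Q*: 2.38 + 1.04×22.4524 = 25.7305.

tax = $25.73 per unit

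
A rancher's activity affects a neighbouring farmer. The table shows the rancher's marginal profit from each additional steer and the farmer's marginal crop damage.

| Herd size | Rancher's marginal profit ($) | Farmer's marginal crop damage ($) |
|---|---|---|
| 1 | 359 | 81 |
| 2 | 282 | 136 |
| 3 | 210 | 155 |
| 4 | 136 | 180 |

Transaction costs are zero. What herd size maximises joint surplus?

3

Bargaining reaches the level where marginal profit last exceeds marginal crop damage.
That holds through level 3 (210 ≥ 155) but not at 4 (136 < 180).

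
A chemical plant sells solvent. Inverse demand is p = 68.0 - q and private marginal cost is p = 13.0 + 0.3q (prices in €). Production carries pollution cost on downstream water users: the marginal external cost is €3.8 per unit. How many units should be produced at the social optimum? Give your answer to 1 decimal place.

Social marginal cost = private MC + MEC = 16.8 + 0.3q.
Set SMC = demand: 16.8 + 0.3q = 68.0 - q → q* = 39.3846.

q* = 39.4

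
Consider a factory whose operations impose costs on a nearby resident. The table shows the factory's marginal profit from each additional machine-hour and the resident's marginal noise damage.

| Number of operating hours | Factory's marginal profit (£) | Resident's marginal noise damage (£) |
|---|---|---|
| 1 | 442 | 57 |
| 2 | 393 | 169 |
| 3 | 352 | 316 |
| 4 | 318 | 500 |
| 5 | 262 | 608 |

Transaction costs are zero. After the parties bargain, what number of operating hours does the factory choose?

Bargaining reaches the level where marginal profit last exceeds marginal noise damage.
That holds through level 3 (352 ≥ 316) but not at 4 (318 < 500).

3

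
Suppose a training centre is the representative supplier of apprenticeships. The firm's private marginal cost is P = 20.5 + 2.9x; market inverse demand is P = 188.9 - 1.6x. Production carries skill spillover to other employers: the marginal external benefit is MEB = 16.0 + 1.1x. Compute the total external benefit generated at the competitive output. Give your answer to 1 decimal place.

1369.0

Market equilibrium (private): 20.5 + 2.9x = 188.9 - 1.6x → x_m = 37.4222.
Total external benefit = ∫₀^{x_m} (16.0 + 1.1x) dx = 16.0×37.4222 + ½×1.1×37.4222² = 1368.9868.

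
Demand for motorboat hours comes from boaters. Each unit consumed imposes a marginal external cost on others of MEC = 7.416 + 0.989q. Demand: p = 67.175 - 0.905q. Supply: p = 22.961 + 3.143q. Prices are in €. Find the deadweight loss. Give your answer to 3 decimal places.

Market equilibrium (private): 22.961 + 3.143q = 67.175 - 0.905q → q_m = 10.9224.
Social marginal benefit = demand − MEC = 59.759 - 1.894q.
Set SMB = MC: 59.759 - 1.894q = 22.961 + 3.143q → q* = 7.3055.
Between q* and q_m the wedge MC − SMB runs linearly from 0 to MEC(q_m), so the loss is a triangle.
DWL = ½ × 3.6169 × 18.2183 = 32.9469.

DWL = €32.947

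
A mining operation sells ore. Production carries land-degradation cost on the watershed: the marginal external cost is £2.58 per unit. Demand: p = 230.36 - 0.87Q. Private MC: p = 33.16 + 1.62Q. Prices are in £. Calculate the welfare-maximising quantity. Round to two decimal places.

Social marginal cost = private MC + MEC = 35.74 + 1.62Q.
Set SMC = demand: 35.74 + 1.62Q = 230.36 - 0.87Q → Q* = 78.1606.

Q* = 78.16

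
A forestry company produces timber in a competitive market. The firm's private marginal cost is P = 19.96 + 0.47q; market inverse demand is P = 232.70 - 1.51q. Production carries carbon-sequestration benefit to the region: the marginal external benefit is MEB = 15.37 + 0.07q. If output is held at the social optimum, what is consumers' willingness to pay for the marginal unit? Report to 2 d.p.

P = 52.36

Social marginal cost = private MC − MEB = 4.59 + 0.40q.
Set SMC = demand: 4.59 + 0.40q = 232.70 - 1.51q → q* = 119.4293.
Consumer price on the demand curve at q*: 232.70 − 1.51×119.4293 = 52.3618.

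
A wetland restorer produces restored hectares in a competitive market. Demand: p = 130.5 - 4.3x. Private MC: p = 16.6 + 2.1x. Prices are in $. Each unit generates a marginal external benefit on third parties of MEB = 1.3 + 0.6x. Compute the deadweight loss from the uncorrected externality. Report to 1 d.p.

Market equilibrium (private): 16.6 + 2.1x = 130.5 - 4.3x → x_m = 17.7969.
Social marginal cost = private MC − MEB = 15.3 + 1.5x.
Set SMC = demand: 15.3 + 1.5x = 130.5 - 4.3x → x* = 19.8621.
Height of the DWL triangle at x_m is demand(x_m) − SMC(x_m) = MEB(x_m) = 11.9781.
DWL = ½ × 2.0652 × 11.9781 = 12.3686.

DWL = $12.4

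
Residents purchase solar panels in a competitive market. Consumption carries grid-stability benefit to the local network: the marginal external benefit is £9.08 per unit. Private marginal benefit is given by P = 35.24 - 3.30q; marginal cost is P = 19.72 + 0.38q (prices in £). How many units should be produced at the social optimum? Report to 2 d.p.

Social marginal benefit = demand + MEB = 44.32 - 3.30q.
Set SMB = MC: 44.32 - 3.30q = 19.72 + 0.38q → q* = 6.6848.

q* = 6.68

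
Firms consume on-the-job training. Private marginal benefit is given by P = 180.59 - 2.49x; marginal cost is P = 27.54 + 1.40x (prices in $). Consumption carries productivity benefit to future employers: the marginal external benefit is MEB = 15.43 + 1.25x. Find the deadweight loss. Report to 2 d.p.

Market equilibrium (private): 27.54 + 1.40x = 180.59 - 2.49x → x_m = 39.3445.
Social marginal benefit = demand + MEB = 196.02 - 1.24x.
Set SMB = MC: 196.02 - 1.24x = 27.54 + 1.40x → x* = 63.8182.
Between x* and x_m the wedge SMB − MC runs linearly from 0 to MEB(x_m), so the loss is a triangle.
DWL = ½ × 24.4737 × 64.6106 = 790.6302.

DWL = $790.63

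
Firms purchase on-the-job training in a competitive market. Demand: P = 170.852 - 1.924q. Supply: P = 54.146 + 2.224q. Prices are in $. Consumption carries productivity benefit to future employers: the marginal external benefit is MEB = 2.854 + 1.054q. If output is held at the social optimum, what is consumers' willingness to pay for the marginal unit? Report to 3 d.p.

Social marginal benefit = demand + MEB = 173.706 - 0.870q.
Set SMB = MC: 173.706 - 0.870q = 54.146 + 2.224q → q* = 38.6425.
Consumer price on the demand curve at q*: 170.852 − 1.924×38.6425 = 96.5038.

P = $96.504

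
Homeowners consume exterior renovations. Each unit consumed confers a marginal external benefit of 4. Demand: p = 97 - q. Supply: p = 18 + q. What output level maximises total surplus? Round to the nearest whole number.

q* = 42

Social marginal benefit = demand + MEB = 101 - q.
Set SMB = MC: 101 - q = 18 + q → q* = 41.5000.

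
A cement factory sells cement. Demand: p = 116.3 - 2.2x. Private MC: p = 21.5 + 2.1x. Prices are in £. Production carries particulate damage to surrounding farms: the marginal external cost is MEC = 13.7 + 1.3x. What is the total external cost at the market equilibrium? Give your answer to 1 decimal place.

£618.0

Market equilibrium (private): 21.5 + 2.1x = 116.3 - 2.2x → x_m = 22.0465.
Total external cost = ∫₀^{x_m} (13.7 + 1.3x) dx = 13.7×22.0465 + ½×1.3×22.0465² = 617.9684.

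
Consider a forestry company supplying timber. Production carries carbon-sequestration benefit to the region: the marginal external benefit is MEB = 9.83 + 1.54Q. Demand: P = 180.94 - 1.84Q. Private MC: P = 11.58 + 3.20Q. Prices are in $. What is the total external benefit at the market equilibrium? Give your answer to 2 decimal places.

Market equilibrium (private): 11.58 + 3.20Q = 180.94 - 1.84Q → Q_m = 33.6032.
Total external benefit = ∫₀^{Q_m} (9.83 + 1.54Q) dQ = 9.83×33.6032 + ½×1.54×33.6032² = 1199.7842.

$1199.78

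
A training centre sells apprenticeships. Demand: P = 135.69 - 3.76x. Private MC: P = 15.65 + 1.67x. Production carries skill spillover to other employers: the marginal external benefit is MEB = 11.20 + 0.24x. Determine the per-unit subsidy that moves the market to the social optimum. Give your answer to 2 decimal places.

subsidy = 17.27 per unit

Social marginal cost = private MC − MEB = 4.45 + 1.43x.
Set SMC = demand: 4.45 + 1.43x = 135.69 - 3.76x → x* = 25.2871.
The Pigouvian subsidy equals MEB at x*: 11.20 + 0.24×25.2871 = 17.2689.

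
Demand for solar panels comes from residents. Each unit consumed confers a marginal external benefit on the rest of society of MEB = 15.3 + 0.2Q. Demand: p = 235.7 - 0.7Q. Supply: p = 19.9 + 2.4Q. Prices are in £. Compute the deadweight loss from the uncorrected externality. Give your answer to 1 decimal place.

Market equilibrium (private): 19.9 + 2.4Q = 235.7 - 0.7Q → Q_m = 69.6129.
Social marginal benefit = demand + MEB = 251.0 - 0.5Q.
Set SMB = MC: 251.0 - 0.5Q = 19.9 + 2.4Q → Q* = 79.6897.
The loss is the area between SMB and MC from Q* to Q_m; with linear curves that's a triangle of height MEB(Q_m).
DWL = ½ × 10.0768 × 29.2226 = 147.2351.

DWL = £147.2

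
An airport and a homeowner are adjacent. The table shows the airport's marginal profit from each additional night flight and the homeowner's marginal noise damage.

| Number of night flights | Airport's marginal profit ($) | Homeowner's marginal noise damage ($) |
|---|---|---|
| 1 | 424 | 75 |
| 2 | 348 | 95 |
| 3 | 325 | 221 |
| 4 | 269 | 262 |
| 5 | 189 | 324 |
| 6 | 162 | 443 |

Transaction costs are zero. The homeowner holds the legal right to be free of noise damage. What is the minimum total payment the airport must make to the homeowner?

Efficient level: marginal profit ≥ marginal noise damage through level 4, so k* = 4.
With the homeowner holding the right, the airport must at least compensate total damage at k*: 75 + 95 + 221 + 262 = 653.

$653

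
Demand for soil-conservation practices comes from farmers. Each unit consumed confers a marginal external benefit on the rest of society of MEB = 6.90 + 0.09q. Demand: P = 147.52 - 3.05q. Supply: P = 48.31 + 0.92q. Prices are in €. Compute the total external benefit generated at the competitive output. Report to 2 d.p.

€200.53

Market equilibrium (private): 48.31 + 0.92q = 147.52 - 3.05q → q_m = 24.9899.
Total external benefit = ∫₀^{q_m} (6.90 + 0.09q) dq = 6.90×24.9899 + ½×0.09×24.9899² = 200.5326.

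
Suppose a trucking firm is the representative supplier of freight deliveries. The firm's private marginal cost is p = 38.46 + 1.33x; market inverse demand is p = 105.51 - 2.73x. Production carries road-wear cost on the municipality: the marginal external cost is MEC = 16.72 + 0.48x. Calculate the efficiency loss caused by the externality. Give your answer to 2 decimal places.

DWL = 66.90

Market equilibrium (private): 38.46 + 1.33x = 105.51 - 2.73x → x_m = 16.5148.
Social marginal cost = private MC + MEC = 55.18 + 1.81x.
Set SMC = demand: 55.18 + 1.81x = 105.51 - 2.73x → x* = 11.0859.
Height of the DWL triangle at x_m is SMC(x_m) − demand(x_m) = MEC(x_m) = 24.6471.
DWL = ½ × 5.4289 × 24.6471 = 66.9033.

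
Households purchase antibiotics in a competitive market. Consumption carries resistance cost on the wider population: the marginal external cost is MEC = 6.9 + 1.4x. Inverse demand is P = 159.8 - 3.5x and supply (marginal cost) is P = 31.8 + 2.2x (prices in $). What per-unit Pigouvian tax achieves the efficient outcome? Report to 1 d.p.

tax = $30.8 per unit

Social marginal benefit = demand − MEC = 152.9 - 4.9x.
Set SMB = MC: 152.9 - 4.9x = 31.8 + 2.2x → x* = 17.0563.
The Pigouvian tax equals MEC at x*: 6.9 + 1.4×17.0563 = 30.7788.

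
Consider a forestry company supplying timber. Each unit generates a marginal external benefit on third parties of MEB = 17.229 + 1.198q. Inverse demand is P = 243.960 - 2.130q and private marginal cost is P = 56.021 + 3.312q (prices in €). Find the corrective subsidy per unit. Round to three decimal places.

Social marginal cost = private MC − MEB = 38.792 + 2.114q.
Set SMC = demand: 38.792 + 2.114q = 243.960 - 2.130q → q* = 48.3431.
The Pigouvian subsidy equals MEB at q*: 17.229 + 1.198×48.3431 = 75.1440.

subsidy = €75.144 per unit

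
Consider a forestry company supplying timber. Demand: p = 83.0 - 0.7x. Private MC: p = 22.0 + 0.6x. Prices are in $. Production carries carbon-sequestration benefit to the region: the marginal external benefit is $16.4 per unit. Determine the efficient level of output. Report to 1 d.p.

Social marginal cost = private MC − MEB = 5.6 + 0.6x.
Set SMC = demand: 5.6 + 0.6x = 83.0 - 0.7x → x* = 59.5385.

x* = 59.5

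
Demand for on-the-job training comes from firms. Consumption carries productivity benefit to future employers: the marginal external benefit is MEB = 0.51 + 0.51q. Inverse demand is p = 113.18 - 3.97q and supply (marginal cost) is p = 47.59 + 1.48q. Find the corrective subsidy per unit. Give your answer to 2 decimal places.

subsidy = 7.33 per unit

Social marginal benefit = demand + MEB = 113.69 - 3.46q.
Set SMB = MC: 113.69 - 3.46q = 47.59 + 1.48q → q* = 13.3806.
The Pigouvian subsidy equals MEB at q*: 0.51 + 0.51×13.3806 = 7.3341.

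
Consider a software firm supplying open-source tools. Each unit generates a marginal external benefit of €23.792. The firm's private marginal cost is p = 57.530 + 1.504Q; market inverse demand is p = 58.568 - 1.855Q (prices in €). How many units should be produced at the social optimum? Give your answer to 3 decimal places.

Social marginal cost = private MC − MEB = 33.738 + 1.504Q.
Set SMC = demand: 33.738 + 1.504Q = 58.568 - 1.855Q → Q* = 7.3921.

Q* = 7.392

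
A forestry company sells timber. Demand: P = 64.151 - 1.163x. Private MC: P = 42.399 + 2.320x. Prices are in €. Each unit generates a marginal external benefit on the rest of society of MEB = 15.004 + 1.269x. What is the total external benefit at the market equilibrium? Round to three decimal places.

Market equilibrium (private): 42.399 + 2.320x = 64.151 - 1.163x → x_m = 6.2452.
Total external benefit = ∫₀^{x_m} (15.004 + 1.269x) dx = 15.004×6.2452 + ½×1.269×6.2452² = 118.4501.

€118.450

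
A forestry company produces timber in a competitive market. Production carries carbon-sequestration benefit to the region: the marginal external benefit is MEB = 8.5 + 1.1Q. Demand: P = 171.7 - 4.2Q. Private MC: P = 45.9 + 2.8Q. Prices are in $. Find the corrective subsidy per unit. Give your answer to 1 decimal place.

subsidy = $33.5 per unit

Social marginal cost = private MC − MEB = 37.4 + 1.7Q.
Set SMC = demand: 37.4 + 1.7Q = 171.7 - 4.2Q → Q* = 22.7627.
The Pigouvian subsidy equals MEB at Q*: 8.5 + 1.1×22.7627 = 33.5390.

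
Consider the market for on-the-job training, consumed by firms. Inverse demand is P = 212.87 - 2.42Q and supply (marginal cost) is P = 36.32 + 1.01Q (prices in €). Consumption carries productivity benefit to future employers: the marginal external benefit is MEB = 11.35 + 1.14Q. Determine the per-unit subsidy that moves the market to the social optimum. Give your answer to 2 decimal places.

subsidy = €104.89 per unit

Social marginal benefit = demand + MEB = 224.22 - 1.28Q.
Set SMB = MC: 224.22 - 1.28Q = 36.32 + 1.01Q → Q* = 82.0524.
The Pigouvian subsidy equals MEB at Q*: 11.35 + 1.14×82.0524 = 104.8897.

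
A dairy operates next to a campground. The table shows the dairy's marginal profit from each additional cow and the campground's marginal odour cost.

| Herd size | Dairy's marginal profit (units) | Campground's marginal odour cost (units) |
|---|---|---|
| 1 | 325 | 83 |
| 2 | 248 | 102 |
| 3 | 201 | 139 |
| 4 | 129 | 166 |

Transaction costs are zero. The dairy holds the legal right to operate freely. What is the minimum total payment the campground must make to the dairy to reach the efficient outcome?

Left alone the dairy would choose level 4 (marginal profit stays positive).
Efficient level: k* = 3 (marginal profit ≥ marginal odour cost through 3).
The campground must at least cover the dairy's forgone profit from cutting 4→3: 129 = 129.

129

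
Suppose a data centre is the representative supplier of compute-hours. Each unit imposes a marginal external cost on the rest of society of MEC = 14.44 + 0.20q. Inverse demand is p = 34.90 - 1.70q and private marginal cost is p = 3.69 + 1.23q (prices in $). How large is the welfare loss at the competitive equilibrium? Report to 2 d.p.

DWL = $43.86

Market equilibrium (private): 3.69 + 1.23q = 34.90 - 1.70q → q_m = 10.6519.
Social marginal cost = private MC + MEC = 18.13 + 1.43q.
Set SMC = demand: 18.13 + 1.43q = 34.90 - 1.70q → q* = 5.3578.
Height of the DWL triangle at q_m is SMC(q_m) − demand(q_m) = MEC(q_m) = 16.5704.
DWL = ½ × 5.2941 × 16.5704 = 43.8627.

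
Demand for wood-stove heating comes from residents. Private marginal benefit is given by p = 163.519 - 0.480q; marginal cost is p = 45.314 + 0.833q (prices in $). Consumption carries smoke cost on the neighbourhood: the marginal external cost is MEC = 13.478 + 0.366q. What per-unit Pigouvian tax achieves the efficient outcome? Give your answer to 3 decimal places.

Social marginal benefit = demand − MEC = 150.041 - 0.846q.
Set SMB = MC: 150.041 - 0.846q = 45.314 + 0.833q → q* = 62.3746.
The Pigouvian tax equals MEC at q*: 13.478 + 0.366×62.3746 = 36.3071.

tax = $36.307 per unit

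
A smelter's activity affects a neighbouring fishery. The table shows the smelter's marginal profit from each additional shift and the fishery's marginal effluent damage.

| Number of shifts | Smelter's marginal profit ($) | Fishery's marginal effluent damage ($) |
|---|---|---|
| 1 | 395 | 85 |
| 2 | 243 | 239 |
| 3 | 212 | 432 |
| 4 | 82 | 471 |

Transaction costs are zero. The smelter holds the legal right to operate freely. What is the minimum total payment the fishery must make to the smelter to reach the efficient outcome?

$294

Left alone the smelter would choose level 4 (marginal profit stays positive).
Efficient level: k* = 2 (marginal profit ≥ marginal effluent damage through 2).
The fishery must at least cover the smelter's forgone profit from cutting 4→2: 212 + 82 = 294.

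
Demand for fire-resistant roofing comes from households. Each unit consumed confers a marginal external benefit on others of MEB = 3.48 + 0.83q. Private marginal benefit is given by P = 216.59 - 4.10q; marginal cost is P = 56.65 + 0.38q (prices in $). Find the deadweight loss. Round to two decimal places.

DWL = $150.19

Market equilibrium (private): 56.65 + 0.38q = 216.59 - 4.10q → q_m = 35.7009.
Social marginal benefit = demand + MEB = 220.07 - 3.27q.
Set SMB = MC: 220.07 - 3.27q = 56.65 + 0.38q → q* = 44.7726.
Between q* and q_m the wedge SMB − MC runs linearly from 0 to MEB(q_m), so the loss is a triangle.
DWL = ½ × 9.0717 × 33.1117 = 150.1897.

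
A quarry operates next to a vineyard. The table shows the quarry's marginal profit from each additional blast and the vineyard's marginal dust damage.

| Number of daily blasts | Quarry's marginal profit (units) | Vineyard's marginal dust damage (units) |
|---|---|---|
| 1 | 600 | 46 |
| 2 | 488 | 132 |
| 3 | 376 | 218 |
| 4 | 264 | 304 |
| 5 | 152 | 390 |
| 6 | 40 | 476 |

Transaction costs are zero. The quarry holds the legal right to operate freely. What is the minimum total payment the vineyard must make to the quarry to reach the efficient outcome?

456

Left alone the quarry would choose level 6 (marginal profit stays positive).
Efficient level: k* = 3 (marginal profit ≥ marginal dust damage through 3).
The vineyard must at least cover the quarry's forgone profit from cutting 6→3: 264 + 152 + 40 = 456.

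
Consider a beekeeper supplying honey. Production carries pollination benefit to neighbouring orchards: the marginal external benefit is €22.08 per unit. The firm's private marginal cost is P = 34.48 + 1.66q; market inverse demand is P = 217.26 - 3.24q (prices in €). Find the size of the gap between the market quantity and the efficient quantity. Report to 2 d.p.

4.51 units

Market equilibrium (private): 34.48 + 1.66q = 217.26 - 3.24q → q_m = 37.3020.
Social marginal cost = private MC − MEB = 12.40 + 1.66q.
Set SMC = demand: 12.40 + 1.66q = 217.26 - 3.24q → q* = 41.8082.
Gap = |37.3020 − 41.8082| = 4.5062.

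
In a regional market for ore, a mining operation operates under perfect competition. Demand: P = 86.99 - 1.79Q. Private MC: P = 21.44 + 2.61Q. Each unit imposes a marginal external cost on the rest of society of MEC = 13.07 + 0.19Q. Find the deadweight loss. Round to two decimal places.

Market equilibrium (private): 21.44 + 2.61Q = 86.99 - 1.79Q → Q_m = 14.8977.
Social marginal cost = private MC + MEC = 34.51 + 2.80Q.
Set SMC = demand: 34.51 + 2.80Q = 86.99 - 1.79Q → Q* = 11.4336.
The loss is the area between SMC and demand from Q* to Q_m; with linear curves that's a triangle of height MEC(Q_m).
DWL = ½ × 3.4641 × 15.9006 = 27.5406.

DWL = 27.54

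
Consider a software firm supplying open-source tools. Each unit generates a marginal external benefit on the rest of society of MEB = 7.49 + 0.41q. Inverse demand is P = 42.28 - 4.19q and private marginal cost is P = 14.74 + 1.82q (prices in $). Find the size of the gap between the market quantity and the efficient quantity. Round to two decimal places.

1.67 units

Market equilibrium (private): 14.74 + 1.82q = 42.28 - 4.19q → q_m = 4.5824.
Social marginal cost = private MC − MEB = 7.25 + 1.41q.
Set SMC = demand: 7.25 + 1.41q = 42.28 - 4.19q → q* = 6.2554.
Gap = |4.5824 − 6.2554| = 1.6730.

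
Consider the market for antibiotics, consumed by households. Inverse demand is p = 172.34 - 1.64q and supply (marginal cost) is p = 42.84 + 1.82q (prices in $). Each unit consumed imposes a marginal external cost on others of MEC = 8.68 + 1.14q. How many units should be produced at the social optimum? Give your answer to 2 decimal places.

Social marginal benefit = demand − MEC = 163.66 - 2.78q.
Set SMB = MC: 163.66 - 2.78q = 42.84 + 1.82q → q* = 26.2652.

q* = 26.27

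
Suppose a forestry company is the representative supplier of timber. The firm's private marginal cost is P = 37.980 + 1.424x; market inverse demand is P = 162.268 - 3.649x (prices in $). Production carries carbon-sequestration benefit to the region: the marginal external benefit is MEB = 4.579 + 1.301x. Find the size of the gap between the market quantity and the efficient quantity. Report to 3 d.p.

9.664 units

Market equilibrium (private): 37.980 + 1.424x = 162.268 - 3.649x → x_m = 24.4999.
Social marginal cost = private MC − MEB = 33.401 + 0.123x.
Set SMC = demand: 33.401 + 0.123x = 162.268 - 3.649x → x* = 34.1641.
Gap = |24.4999 − 34.1641| = 9.6642.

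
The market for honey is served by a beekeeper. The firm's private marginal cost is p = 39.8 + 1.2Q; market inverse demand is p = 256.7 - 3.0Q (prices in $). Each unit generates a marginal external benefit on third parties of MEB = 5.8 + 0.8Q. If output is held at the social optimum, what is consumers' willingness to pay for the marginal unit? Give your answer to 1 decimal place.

P = $60.2

Social marginal cost = private MC − MEB = 34.0 + 0.4Q.
Set SMC = demand: 34.0 + 0.4Q = 256.7 - 3.0Q → Q* = 65.5000.
Consumer price on the demand curve at Q*: 256.7 − 3.0×65.5000 = 60.2000.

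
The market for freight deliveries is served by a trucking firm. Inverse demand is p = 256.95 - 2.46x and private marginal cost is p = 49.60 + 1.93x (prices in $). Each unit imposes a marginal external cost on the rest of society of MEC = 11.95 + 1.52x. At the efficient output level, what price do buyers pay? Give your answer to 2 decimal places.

P = $175.62

Social marginal cost = private MC + MEC = 61.55 + 3.45x.
Set SMC = demand: 61.55 + 3.45x = 256.95 - 2.46x → x* = 33.0626.
Consumer price on the demand curve at x*: 256.95 − 2.46×33.0626 = 175.6160.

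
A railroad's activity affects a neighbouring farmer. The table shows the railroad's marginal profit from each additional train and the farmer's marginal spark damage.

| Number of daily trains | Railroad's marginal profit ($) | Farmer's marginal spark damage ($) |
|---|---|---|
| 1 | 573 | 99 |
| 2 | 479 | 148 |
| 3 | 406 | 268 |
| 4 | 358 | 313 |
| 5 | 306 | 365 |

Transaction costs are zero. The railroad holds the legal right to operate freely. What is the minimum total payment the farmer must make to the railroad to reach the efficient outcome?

$306

Left alone the railroad would choose level 5 (marginal profit stays positive).
Efficient level: k* = 4 (marginal profit ≥ marginal spark damage through 4).
The farmer must at least cover the railroad's forgone profit from cutting 5→4: 306 = 306.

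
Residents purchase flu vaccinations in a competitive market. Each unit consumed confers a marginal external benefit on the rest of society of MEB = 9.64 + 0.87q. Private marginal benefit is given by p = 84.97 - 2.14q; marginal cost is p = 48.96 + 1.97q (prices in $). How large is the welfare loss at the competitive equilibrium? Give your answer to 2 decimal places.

Market equilibrium (private): 48.96 + 1.97q = 84.97 - 2.14q → q_m = 8.7616.
Social marginal benefit = demand + MEB = 94.61 - 1.27q.
Set SMB = MC: 94.61 - 1.27q = 48.96 + 1.97q → q* = 14.0895.
The welfare-loss triangle has base |q_m − q*| and height MEB(q_m) (the vertical gap between SMB and MC is zero at q* and MEB at q_m).
DWL = ½ × 5.3279 × 17.2626 = 45.9867.

DWL = $45.99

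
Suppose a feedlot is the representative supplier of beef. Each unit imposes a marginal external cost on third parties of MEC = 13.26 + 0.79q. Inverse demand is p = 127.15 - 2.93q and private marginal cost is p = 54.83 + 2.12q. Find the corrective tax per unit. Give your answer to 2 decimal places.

Social marginal cost = private MC + MEC = 68.09 + 2.91q.
Set SMC = demand: 68.09 + 2.91q = 127.15 - 2.93q → q* = 10.1130.
The Pigouvian tax equals MEC at q*: 13.26 + 0.79×10.1130 = 21.2493.

tax = 21.25 per unit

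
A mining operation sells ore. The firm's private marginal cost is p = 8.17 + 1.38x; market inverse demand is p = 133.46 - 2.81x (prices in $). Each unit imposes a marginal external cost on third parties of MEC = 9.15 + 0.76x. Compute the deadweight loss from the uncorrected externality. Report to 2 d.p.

Market equilibrium (private): 8.17 + 1.38x = 133.46 - 2.81x → x_m = 29.9021.
Social marginal cost = private MC + MEC = 17.32 + 2.14x.
Set SMC = demand: 17.32 + 2.14x = 133.46 - 2.81x → x* = 23.4626.
The welfare-loss triangle has base |x_m − x*| and height MEC(x_m) (the vertical gap between SMC and demand is zero at x* and MEC at x_m).
DWL = ½ × 6.4395 × 31.8756 = 102.6315.

DWL = $102.63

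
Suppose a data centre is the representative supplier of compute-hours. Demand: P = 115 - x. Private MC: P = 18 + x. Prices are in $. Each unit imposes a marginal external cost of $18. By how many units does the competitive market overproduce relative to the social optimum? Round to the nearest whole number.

Market equilibrium (private): 18 + x = 115 - x → x_m = 48.5000.
Social marginal cost = private MC + MEC = 36 + x.
Set SMC = demand: 36 + x = 115 - x → x* = 39.5000.
Gap = |48.5000 − 39.5000| = 9.0000.

9 units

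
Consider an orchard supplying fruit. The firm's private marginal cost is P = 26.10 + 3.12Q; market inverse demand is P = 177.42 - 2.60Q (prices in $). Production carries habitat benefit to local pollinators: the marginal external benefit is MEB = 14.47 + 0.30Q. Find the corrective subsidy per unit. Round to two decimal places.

Social marginal cost = private MC − MEB = 11.63 + 2.82Q.
Set SMC = demand: 11.63 + 2.82Q = 177.42 - 2.60Q → Q* = 30.5886.
The Pigouvian subsidy equals MEB at Q*: 14.47 + 0.30×30.5886 = 23.6466.

subsidy = $23.65 per unit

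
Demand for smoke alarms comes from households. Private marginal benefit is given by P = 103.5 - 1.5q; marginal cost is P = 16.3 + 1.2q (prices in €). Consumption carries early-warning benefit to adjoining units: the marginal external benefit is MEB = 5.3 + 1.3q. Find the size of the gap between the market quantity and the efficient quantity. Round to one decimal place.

Market equilibrium (private): 16.3 + 1.2q = 103.5 - 1.5q → q_m = 32.2963.
Social marginal benefit = demand + MEB = 108.8 - 0.2q.
Set SMB = MC: 108.8 - 0.2q = 16.3 + 1.2q → q* = 66.0714.
Gap = |32.2963 − 66.0714| = 33.7751.

33.8 units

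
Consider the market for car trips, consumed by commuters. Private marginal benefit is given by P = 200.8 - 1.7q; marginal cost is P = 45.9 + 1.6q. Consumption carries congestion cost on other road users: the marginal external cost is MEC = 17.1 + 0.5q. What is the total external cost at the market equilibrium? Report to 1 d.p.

1353.5

Market equilibrium (private): 45.9 + 1.6q = 200.8 - 1.7q → q_m = 46.9394.
Total external cost = ∫₀^{q_m} (17.1 + 0.5q) dq = 17.1×46.9394 + ½×0.5×46.9394² = 1353.4906.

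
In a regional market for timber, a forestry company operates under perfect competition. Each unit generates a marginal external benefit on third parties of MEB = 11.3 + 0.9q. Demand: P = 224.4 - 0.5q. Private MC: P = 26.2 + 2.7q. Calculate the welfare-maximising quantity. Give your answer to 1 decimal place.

q* = 91.1

Social marginal cost = private MC − MEB = 14.9 + 1.8q.
Set SMC = demand: 14.9 + 1.8q = 224.4 - 0.5q → q* = 91.0870.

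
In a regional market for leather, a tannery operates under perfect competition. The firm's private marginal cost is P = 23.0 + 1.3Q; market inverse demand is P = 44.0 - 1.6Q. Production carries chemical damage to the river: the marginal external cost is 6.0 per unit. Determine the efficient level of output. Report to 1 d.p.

Q* = 5.2

Social marginal cost = private MC + MEC = 29.0 + 1.3Q.
Set SMC = demand: 29.0 + 1.3Q = 44.0 - 1.6Q → Q* = 5.1724.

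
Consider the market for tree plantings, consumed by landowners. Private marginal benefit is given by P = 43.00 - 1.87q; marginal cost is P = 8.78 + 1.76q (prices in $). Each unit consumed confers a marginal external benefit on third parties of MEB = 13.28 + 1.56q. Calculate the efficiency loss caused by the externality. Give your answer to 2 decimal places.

DWL = $189.18

Market equilibrium (private): 8.78 + 1.76q = 43.00 - 1.87q → q_m = 9.4270.
Social marginal benefit = demand + MEB = 56.28 - 0.31q.
Set SMB = MC: 56.28 - 0.31q = 8.78 + 1.76q → q* = 22.9469.
The loss is the area between SMB and MC from q* to q_m; with linear curves that's a triangle of height MEB(q_m).
DWL = ½ × 13.5199 × 27.9861 = 189.1846.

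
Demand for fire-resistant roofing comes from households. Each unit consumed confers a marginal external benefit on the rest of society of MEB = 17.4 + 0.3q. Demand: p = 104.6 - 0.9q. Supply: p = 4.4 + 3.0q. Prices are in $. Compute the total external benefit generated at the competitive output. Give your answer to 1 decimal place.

Market equilibrium (private): 4.4 + 3.0q = 104.6 - 0.9q → q_m = 25.6923.
Total external benefit = ∫₀^{q_m} (17.4 + 0.3q) dq = 17.4×25.6923 + ½×0.3×25.6923² = 546.0602.

$546.1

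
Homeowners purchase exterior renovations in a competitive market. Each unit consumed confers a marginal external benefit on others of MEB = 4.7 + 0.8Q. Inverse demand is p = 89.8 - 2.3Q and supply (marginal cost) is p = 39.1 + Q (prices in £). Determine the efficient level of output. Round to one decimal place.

Social marginal benefit = demand + MEB = 94.5 - 1.5Q.
Set SMB = MC: 94.5 - 1.5Q = 39.1 + Q → Q* = 22.1600.

Q* = 22.2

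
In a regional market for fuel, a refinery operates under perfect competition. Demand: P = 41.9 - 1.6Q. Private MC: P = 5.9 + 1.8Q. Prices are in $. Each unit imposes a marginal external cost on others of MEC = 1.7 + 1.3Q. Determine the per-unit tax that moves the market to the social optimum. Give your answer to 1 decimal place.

Social marginal cost = private MC + MEC = 7.6 + 3.1Q.
Set SMC = demand: 7.6 + 3.1Q = 41.9 - 1.6Q → Q* = 7.2979.
The Pigouvian tax equals MEC at Q*: 1.7 + 1.3×7.2979 = 11.1873.

tax = $11.2 per unit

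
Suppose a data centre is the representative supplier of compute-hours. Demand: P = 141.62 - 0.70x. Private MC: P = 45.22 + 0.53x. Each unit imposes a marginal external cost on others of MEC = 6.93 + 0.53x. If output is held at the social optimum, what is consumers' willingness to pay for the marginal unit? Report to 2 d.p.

Social marginal cost = private MC + MEC = 52.15 + 1.06x.
Set SMC = demand: 52.15 + 1.06x = 141.62 - 0.70x → x* = 50.8352.
Consumer price on the demand curve at x*: 141.62 − 0.70×50.8352 = 106.0354.

P = 106.04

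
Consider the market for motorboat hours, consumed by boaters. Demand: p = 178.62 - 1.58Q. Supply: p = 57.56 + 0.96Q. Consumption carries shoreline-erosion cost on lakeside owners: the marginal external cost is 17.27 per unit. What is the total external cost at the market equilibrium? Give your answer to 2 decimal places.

Market equilibrium (private): 57.56 + 0.96Q = 178.62 - 1.58Q → Q_m = 47.6614.
Total external cost = MEC × Q_m = 17.27 × 47.6614 = 823.1124.

823.11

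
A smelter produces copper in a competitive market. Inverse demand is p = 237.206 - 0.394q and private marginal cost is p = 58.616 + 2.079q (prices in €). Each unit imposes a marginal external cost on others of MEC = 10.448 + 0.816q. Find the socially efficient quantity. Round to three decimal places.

Social marginal cost = private MC + MEC = 69.064 + 2.895q.
Set SMC = demand: 69.064 + 2.895q = 237.206 - 0.394q → q* = 51.1225.

q* = 51.123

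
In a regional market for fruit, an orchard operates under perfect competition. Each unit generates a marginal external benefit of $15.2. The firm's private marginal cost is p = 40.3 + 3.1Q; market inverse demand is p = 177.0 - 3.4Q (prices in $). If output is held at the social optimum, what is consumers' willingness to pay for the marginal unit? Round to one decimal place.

P = $97.5

Social marginal cost = private MC − MEB = 25.1 + 3.1Q.
Set SMC = demand: 25.1 + 3.1Q = 177.0 - 3.4Q → Q* = 23.3692.
Consumer price on the demand curve at Q*: 177.0 − 3.4×23.3692 = 97.5447.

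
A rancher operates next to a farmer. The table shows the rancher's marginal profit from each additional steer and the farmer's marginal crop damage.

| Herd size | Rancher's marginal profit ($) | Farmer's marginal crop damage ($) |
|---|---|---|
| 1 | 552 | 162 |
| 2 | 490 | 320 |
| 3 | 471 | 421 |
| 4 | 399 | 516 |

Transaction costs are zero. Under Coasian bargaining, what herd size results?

Bargaining reaches the level where marginal profit last exceeds marginal crop damage.
That holds through level 3 (471 ≥ 421) but not at 4 (399 < 516).

3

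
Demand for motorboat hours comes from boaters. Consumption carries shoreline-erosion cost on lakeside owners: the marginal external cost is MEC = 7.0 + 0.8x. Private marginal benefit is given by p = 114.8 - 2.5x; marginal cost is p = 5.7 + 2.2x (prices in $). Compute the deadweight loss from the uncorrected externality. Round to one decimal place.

Market equilibrium (private): 5.7 + 2.2x = 114.8 - 2.5x → x_m = 23.2128.
Social marginal benefit = demand − MEC = 107.8 - 3.3x.
Set SMB = MC: 107.8 - 3.3x = 5.7 + 2.2x → x* = 18.5636.
The loss is the area between SMB and MC from x* to x_m; with linear curves that's a triangle of height MEC(x_m).
DWL = ½ × 4.6492 × 25.5702 = 59.4405.

DWL = $59.4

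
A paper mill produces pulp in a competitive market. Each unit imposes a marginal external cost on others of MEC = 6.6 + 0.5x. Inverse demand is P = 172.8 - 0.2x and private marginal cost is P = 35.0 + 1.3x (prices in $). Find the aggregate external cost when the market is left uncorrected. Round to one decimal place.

Market equilibrium (private): 35.0 + 1.3x = 172.8 - 0.2x → x_m = 91.8667.
Total external cost = ∫₀^{x_m} (6.6 + 0.5x) dx = 6.6×91.8667 + ½×0.5×91.8667² = 2716.1929.

$2716.2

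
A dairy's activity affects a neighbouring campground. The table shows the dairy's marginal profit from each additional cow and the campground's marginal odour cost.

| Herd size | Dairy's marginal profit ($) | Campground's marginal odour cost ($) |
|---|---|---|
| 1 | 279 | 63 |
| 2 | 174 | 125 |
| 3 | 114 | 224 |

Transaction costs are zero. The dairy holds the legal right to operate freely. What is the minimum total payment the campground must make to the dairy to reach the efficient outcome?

Left alone the dairy would choose level 3 (marginal profit stays positive).
Efficient level: k* = 2 (marginal profit ≥ marginal odour cost through 2).
The campground must at least cover the dairy's forgone profit from cutting 3→2: 114 = 114.

$114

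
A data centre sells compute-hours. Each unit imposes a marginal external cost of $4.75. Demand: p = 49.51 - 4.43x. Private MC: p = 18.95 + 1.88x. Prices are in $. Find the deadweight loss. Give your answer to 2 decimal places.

DWL = $1.79

Market equilibrium (private): 18.95 + 1.88x = 49.51 - 4.43x → x_m = 4.8431.
Social marginal cost = private MC + MEC = 23.70 + 1.88x.
Set SMC = demand: 23.70 + 1.88x = 49.51 - 4.43x → x* = 4.0903.
The loss is the area between SMC and demand from x* to x_m; with linear curves that's a triangle of height MEC(x_m).
DWL = ½ × 0.7528 × 4.7500 = 1.7879.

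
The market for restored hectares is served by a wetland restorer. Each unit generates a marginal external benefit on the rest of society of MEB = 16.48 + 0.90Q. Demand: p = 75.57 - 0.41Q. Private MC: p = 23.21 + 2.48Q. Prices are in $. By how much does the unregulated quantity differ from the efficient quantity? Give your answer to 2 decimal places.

Market equilibrium (private): 23.21 + 2.48Q = 75.57 - 0.41Q → Q_m = 18.1176.
Social marginal cost = private MC − MEB = 6.73 + 1.58Q.
Set SMC = demand: 6.73 + 1.58Q = 75.57 - 0.41Q → Q* = 34.5930.
Gap = |18.1176 − 34.5930| = 16.4754.

16.48 units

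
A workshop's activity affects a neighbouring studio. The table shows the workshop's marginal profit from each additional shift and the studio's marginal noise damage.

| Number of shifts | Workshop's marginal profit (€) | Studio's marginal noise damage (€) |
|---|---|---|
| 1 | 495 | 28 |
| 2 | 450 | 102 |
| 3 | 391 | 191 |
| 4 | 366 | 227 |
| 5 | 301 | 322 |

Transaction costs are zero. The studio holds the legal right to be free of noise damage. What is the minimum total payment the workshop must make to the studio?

€548

Efficient level: marginal profit ≥ marginal noise damage through level 4, so k* = 4.
With the studio holding the right, the workshop must at least compensate total damage at k*: 28 + 102 + 191 + 227 = 548.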